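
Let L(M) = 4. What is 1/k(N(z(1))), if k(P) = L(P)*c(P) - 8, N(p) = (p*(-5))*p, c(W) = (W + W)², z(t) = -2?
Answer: 1/6392 ≈ 0.00015645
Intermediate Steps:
c(W) = 4*W² (c(W) = (2*W)² = 4*W²)
N(p) = -5*p² (N(p) = (-5*p)*p = -5*p²)
k(P) = -8 + 16*P² (k(P) = 4*(4*P²) - 8 = 16*P² - 8 = -8 + 16*P²)
1/k(N(z(1))) = 1/(-8 + 16*(-5*(-2)²)²) = 1/(-8 + 16*(-5*4)²) = 1/(-8 + 16*(-20)²) = 1/(-8 + 16*400) = 1/(-8 + 6400) = 1/6392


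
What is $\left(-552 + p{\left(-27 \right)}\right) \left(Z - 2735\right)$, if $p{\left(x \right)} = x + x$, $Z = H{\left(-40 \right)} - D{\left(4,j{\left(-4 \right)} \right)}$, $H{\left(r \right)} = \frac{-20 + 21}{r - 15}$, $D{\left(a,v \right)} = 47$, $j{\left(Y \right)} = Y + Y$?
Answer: $\frac{92724666}{55} \approx 1.6859 \cdot 10^{6}$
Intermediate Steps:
$j{\left(Y \right)} = 2 Y$
$H{\left(r \right)} = \frac{1}{-15 + r}$ ($H{\left(r \right)} = 1 \frac{1}{-15 + r} = \frac{1}{-15 + r}$)
$Z = - \frac{2586}{55}$ ($Z = \frac{1}{-15 - 40} - 47 = \frac{1}{-55} - 47 = - \frac{1}{55} - 47 = - \frac{2586}{55} \approx -47.018$)
$p{\left(x \right)} = 2 x$
$\left(-552 + p{\left(-27 \right)}\right) \left(Z - 2735\right) = \left(-552 + 2 \left(-27\right)\right) \left(- \frac{2586}{55} - 2735\right) = \left(-552 - 54\right) \left(- \frac{153011}{55}\right) = \left(-606\right) \left(- \frac{153011}{55}\right) = \frac{92724666}{55}$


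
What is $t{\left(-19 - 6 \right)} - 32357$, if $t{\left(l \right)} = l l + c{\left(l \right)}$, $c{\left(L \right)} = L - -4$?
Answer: $-31753$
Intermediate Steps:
$c{\left(L \right)} = 4 + L$ ($c{\left(L \right)} = L + 4 = 4 + L$)
$t{\left(l \right)} = 4 + l + l^{2}$ ($t{\left(l \right)} = l l + \left(4 + l\right) = l^{2} + \left(4 + l\right) = 4 + l + l^{2}$)
$t{\left(-19 - 6 \right)} - 32357 = \left(4 - 25 + \left(-19 - 6\right)^{2}\right) - 32357 = \left(4 - 25 + \left(-25\right)^{2}\right) - 32357 = \left(4 - 25 + 625\right) - 32357 = 604 - 32357 = -31753$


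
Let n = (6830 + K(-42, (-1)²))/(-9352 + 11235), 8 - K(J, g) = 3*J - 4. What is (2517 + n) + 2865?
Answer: 10141274/1883 ≈ 5385.7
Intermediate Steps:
K(J, g) = 12 - 3*J (K(J, g) = 8 - (3*J - 4) = 8 - (-4 + 3*J) = 8 + (4 - 3*J) = 12 - 3*J)
n = 6968/1883 (n = (6830 + (12 - 3*(-42)))/(-9352 + 11235) = (6830 + (12 + 126))/1883 = (6830 + 138)*(1/1883) = 6968*(1/1883) = 6968/1883 ≈ 3.7005)
(2517 + n) + 2865 = (2517 + 6968/1883) + 2865 = 4746479/1883 + 2865 = 10141274/1883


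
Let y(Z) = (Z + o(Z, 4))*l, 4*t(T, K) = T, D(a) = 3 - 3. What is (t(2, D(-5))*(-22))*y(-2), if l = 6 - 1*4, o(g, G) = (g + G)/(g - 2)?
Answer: 55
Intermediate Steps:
D(a) = 0
t(T, K) = T/4
o(g, G) = (G + g)/(-2 + g)
l = 2 (l = 6 - 4 = 2)
y(Z) = 2*Z + 2*(4 + Z)/(-2 + Z) (y(Z) = (Z + (4 + Z)/(-2 + Z))*2 = 2*Z + 2*(4 + Z)/(-2 + Z))
(t(2, D(-5))*(-22))*y(-2) = (((¼)*2)*(-22))*(2*(4 + (-2)² - 1*(-2))/(-2 - 2)) = ((½)*(-22))*(2*(4 + 4 + 2)/(-4)) = -22*(-1)*10/4 = -11*(-5) = 55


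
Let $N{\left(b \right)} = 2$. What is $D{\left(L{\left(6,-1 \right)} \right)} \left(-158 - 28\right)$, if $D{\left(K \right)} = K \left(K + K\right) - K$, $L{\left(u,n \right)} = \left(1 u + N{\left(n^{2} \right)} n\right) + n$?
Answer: $-2790$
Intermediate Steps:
$L{\left(u,n \right)} = u + 3 n$ ($L{\left(u,n \right)} = \left(1 u + 2 n\right) + n = \left(u + 2 n\right) + n = u + 3 n$)
$D{\left(K \right)} = - K + 2 K^{2}$ ($D{\left(K \right)} = K 2 K - K = 2 K^{2} - K = - K + 2 K^{2}$)
$D{\left(L{\left(6,-1 \right)} \right)} \left(-158 - 28\right) = \left(6 + 3 \left(-1\right)\right) \left(-1 + 2 \left(6 + 3 \left(-1\right)\right)\right) \left(-158 - 28\right) = \left(6 - 3\right) \left(-1 + 2 \left(6 - 3\right)\right) \left(-186\right) = 3 \left(-1 + 2 \cdot 3\right) \left(-186\right) = 3 \left(-1 + 6\right) \left(-186\right) = 3 \cdot 5 \left(-186\right) = 15 \left(-186\right) = -2790$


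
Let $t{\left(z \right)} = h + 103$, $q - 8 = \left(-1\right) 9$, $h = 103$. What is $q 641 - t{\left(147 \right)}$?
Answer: $-847$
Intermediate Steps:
$q = -1$ ($q = 8 - 9 = -1$)
$t{\left(z \right)} = 206$ ($t{\left(z \right)} = 103 + 103 = 206$)
$q 641 - t{\left(147 \right)} = \left(-1\right) 641 - 206 = -641 - 206 = -847$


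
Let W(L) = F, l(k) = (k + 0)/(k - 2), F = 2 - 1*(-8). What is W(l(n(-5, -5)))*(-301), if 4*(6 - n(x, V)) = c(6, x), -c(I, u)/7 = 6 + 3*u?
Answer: -3010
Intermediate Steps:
c(I, u) = -42 - 21*u (c(I, u) = -7*(6 + 3*u) = -42 - 21*u)
n(x, V) = 33/2 + 21*x/4 (n(x, V) = 6 - (-42 - 21*x)/4 = 6 + (21/2 + 21*x/4) = 33/2 + 21*x/4)
F = 10 (F = 2 + 8 = 10)
l(k) = k/(-2 + k)
W(L) = 10
W(l(n(-5, -5)))*(-301) = 10*(-301) = -3010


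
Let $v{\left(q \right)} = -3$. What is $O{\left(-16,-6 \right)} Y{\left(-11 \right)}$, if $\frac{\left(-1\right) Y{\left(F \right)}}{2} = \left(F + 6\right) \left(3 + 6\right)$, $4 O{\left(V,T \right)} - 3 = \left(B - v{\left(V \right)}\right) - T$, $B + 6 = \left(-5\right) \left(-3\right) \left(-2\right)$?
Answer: $-540$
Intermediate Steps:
$B = -36$ ($B = -6 + \left(-5\right) \left(-3\right) \left(-2\right) = -6 + 15 \left(-2\right) = -6 - 30 = -36$)
$O{\left(V,T \right)} = - \frac{15}{2} - \frac{T}{4}$ ($O{\left(V,T \right)} = \frac{3}{4} + \frac{\left(-36 - -3\right) - T}{4} = \frac{3}{4} + \frac{\left(-36 + 3\right) - T}{4} = \frac{3}{4} + \frac{-33 - T}{4} = \frac{3}{4} - \left(\frac{33}{4} + \frac{T}{4}\right) = - \frac{15}{2} - \frac{T}{4}$)
$Y{\left(F \right)} = -108 - 18 F$ ($Y{\left(F \right)} = - 2 \left(F + 6\right) \left(3 + 6\right) = - 2 \left(6 + F\right) 9 = - 2 \left(54 + 9 F\right) = -108 - 18 F$)
$O{\left(-16,-6 \right)} Y{\left(-11 \right)} = \left(- \frac{15}{2} - - \frac{3}{2}\right) \left(-108 - -198\right) = \left(- \frac{15}{2} + \frac{3}{2}\right) \left(-108 + 198\right) = \left(-6\right) 90 = -540$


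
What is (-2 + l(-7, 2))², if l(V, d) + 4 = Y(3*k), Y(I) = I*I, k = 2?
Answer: 900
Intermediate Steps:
Y(I) = I²
l(V, d) = 32 (l(V, d) = -4 + (3*2)² = -4 + 6² = -4 + 36 = 32)
(-2 + l(-7, 2))² = (-2 + 32)² = 30² = 900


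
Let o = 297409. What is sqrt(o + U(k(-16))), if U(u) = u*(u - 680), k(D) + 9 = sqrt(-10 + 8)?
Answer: sqrt(303608 - 698*I*sqrt(2)) ≈ 551.01 - 0.896*I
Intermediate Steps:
k(D) = -9 + I*sqrt(2) (k(D) = -9 + sqrt(-10 + 8) = -9 + sqrt(-2) = -9 + I*sqrt(2))
U(u) = u*(-680 + u)
sqrt(o + U(k(-16))) = sqrt(297409 + (-9 + I*sqrt(2))*(-680 + (-9 + I*sqrt(2)))) = sqrt(297409 + (-9 + I*sqrt(2))*(-689 + I*sqrt(2))) = sqrt(297409 + (-689 + I*sqrt(2))*(-9 + I*sqrt(2)))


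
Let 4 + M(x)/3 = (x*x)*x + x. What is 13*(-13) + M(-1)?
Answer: -187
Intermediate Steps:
M(x) = -12 + 3*x + 3*x³ (M(x) = -12 + 3*((x*x)*x + x) = -12 + 3*(x²*x + x) = -12 + 3*(x³ + x) = -12 + 3*(x + x³) = -12 + (3*x + 3*x³) = -12 + 3*x + 3*x³)
13*(-13) + M(-1) = 13*(-13) + (-12 + 3*(-1) + 3*(-1)³) = -169 + (-12 - 3 + 3*(-1)) = -169 + (-12 - 3 - 3) = -169 - 18 = -187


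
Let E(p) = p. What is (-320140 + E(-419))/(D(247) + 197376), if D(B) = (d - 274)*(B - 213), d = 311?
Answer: -320559/198634 ≈ -1.6138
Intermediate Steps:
D(B) = -7881 + 37*B (D(B) = (311 - 274)*(B - 213) = 37*(-213 + B) = -7881 + 37*B)
(-320140 + E(-419))/(D(247) + 197376) = (-320140 - 419)/((-7881 + 37*247) + 197376) = -320559/((-7881 + 9139) + 197376) = -320559/(1258 + 197376) = -320559/198634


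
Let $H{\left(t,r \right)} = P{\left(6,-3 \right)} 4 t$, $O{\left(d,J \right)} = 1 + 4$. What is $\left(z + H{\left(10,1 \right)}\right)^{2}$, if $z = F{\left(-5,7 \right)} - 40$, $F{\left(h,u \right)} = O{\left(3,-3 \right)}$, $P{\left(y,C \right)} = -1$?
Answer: $5625$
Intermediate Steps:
$O{\left(d,J \right)} = 5$
$F{\left(h,u \right)} = 5$
$H{\left(t,r \right)} = - 4 t$ ($H{\left(t,r \right)} = \left(-1\right) 4 t = - 4 t$)
$z = -35$ ($z = 5 - 40 = -35$)
$\left(z + H{\left(10,1 \right)}\right)^{2} = \left(-35 - 40\right)^{2} = \left(-75\right)^{2} = 5625$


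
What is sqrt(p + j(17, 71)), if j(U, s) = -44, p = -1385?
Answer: I*sqrt(1429) ≈ 37.802*I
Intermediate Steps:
sqrt(p + j(17, 71)) = sqrt(-1385 - 44) = sqrt(-1429) = I*sqrt(1429)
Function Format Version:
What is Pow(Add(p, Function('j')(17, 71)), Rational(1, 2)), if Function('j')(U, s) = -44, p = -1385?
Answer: Mul(I, Pow(1429, Rational(1, 2))) ≈ Mul(37.802, I)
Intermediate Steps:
Pow(Add(p, Function('j')(17, 71)), Rational(1, 2)) = Pow(Add(-1385, -44), Rational(1, 2)) = Pow(-1429, Rational(1, 2)) = Mul(I, Pow(1429, Rational(1, 2)))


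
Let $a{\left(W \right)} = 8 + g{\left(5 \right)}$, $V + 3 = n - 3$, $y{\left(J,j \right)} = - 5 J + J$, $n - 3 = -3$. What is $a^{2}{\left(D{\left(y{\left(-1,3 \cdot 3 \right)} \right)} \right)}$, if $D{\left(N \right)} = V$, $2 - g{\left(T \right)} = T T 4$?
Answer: $8100$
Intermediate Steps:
$n = 0$ ($n = 3 - 3 = 0$)
$g{\left(T \right)} = 2 - 4 T^{2}$ ($g{\left(T \right)} = 2 - T T 4 = 2 - T^{2} \cdot 4 = 2 - 4 T^{2}$)
$y{\left(J,j \right)} = - 4 J$
$V = -6$ ($V = -3 + \left(0 - 3\right) = -3 - 3 = -6$)
$D{\left(N \right)} = -6$
$a{\left(W \right)} = -90$ ($a{\left(W \right)} = 8 + \left(2 - 4 \cdot 5^{2}\right) = 8 + \left(2 - 100\right) = 8 - 98 = -90$)
$a^{2}{\left(D{\left(y{\left(-1,3 \cdot 3 \right)} \right)} \right)} = \left(-90\right)^{2} = 8100$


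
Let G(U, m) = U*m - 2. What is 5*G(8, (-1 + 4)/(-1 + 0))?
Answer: -130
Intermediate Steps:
G(U, m) = -2 + U*m
5*G(8, (-1 + 4)/(-1 + 0)) = 5*(-2 + 8*((-1 + 4)/(-1 + 0))) = 5*(-2 + 8*(3/(-1))) = 5*(-2 + 8*(3*(-1))) = 5*(-2 + 8*(-3)) = 5*(-2 - 24) = 5*(-26) = -130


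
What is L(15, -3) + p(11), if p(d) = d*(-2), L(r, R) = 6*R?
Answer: -40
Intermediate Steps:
p(d) = -2*d
L(15, -3) + p(11) = 6*(-3) - 2*11 = -18 - 22 = -40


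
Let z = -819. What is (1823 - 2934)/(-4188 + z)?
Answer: 1111/5007 ≈ 0.22189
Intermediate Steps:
(1823 - 2934)/(-4188 + z) = (1823 - 2934)/(-4188 - 819) = -1111/(-5007) = -1111*(-1/5007) = 1111/5007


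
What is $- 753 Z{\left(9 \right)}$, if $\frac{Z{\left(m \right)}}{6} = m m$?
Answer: $-365958$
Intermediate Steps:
$Z{\left(m \right)} = 6 m^{2}$ ($Z{\left(m \right)} = 6 m m = 6 m^{2}$)
$- 753 Z{\left(9 \right)} = - 753 \cdot 6 \cdot 9^{2} = - 753 \cdot 6 \cdot 81 = \left(-753\right) 486 = -365958$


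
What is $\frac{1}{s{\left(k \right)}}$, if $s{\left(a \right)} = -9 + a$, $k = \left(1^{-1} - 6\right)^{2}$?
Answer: $\frac{1}{16} \approx 0.0625$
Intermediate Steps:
$k = 25$ ($k = \left(1 - 6\right)^{2} = \left(-5\right)^{2} = 25$)
$\frac{1}{s{\left(k \right)}} = \frac{1}{-9 + 25} = \frac{1}{16}$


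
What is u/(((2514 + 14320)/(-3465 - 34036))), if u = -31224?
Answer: 585465612/8417 ≈ 69558.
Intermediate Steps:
u/(((2514 + 14320)/(-3465 - 34036))) = -31224*(-3465 - 34036)/(2514 + 14320) = -31224/(16834/(-37501)) = -31224/(16834*(-1/37501)) = -31224/(-16834/37501) = -31224*(-37501/16834) = 585465612/8417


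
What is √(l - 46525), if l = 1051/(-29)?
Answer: 2*I*√9789501/29 ≈ 215.78*I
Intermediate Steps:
l = -1051/29 (l = 1051*(-1/29) = -1051/29 ≈ -36.241)
√(l - 46525) = √(-1051/29 - 46525) = √(-1350276/29) = 2*I*√9789501/29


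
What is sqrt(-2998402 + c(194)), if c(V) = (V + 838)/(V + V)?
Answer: 8*I*sqrt(440811553)/97 ≈ 1731.6*I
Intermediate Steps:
c(V) = (838 + V)/(2*V) (c(V) = (838 + V)/((2*V)) = (838 + V)*(1/(2*V)) = (838 + V)/(2*V))
sqrt(-2998402 + c(194)) = sqrt(-2998402 + (1/2)*(838 + 194)/194) = sqrt(-2998402 + (1/2)*(1/194)*1032) = sqrt(-2998402 + 258/97) = sqrt(-290844736/97) = 8*I*sqrt(440811553)/97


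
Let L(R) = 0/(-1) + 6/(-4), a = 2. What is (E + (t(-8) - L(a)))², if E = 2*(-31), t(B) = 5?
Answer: 12321/4 ≈ 3080.3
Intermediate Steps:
L(R) = -3/2 (L(R) = 0*(-1) + 6*(-¼) = 0 - 3/2 = -3/2)
E = -62
(E + (t(-8) - L(a)))² = (-62 + (5 - 1*(-3/2)))² = (-62 + (5 + 3/2))² = (-62 + 13/2)² = (-111/2)² = 12321/4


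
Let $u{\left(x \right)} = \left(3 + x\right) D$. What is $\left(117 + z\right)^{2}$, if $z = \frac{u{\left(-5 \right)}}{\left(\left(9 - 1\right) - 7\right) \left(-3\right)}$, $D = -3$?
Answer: $13225$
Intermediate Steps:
$u{\left(x \right)} = -9 - 3 x$ ($u{\left(x \right)} = \left(3 + x\right) \left(-3\right) = -9 - 3 x$)
$z = -2$ ($z = \frac{-9 - -15}{\left(\left(9 - 1\right) - 7\right) \left(-3\right)} = \frac{-9 + 15}{\left(8 - 7\right) \left(-3\right)} = \frac{6}{1 \left(-3\right)} = \frac{6}{-3} = 6 \left(- \frac{1}{3}\right) = -2$)
$\left(117 + z\right)^{2} = \left(117 - 2\right)^{2} = 115^{2} = 13225$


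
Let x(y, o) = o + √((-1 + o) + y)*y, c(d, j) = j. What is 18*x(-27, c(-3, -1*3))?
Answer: -54 - 486*I*√31 ≈ -54.0 - 2705.9*I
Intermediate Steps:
x(y, o) = o + y*√(-1 + o + y) (x(y, o) = o + √(-1 + o + y)*y = o + y*√(-1 + o + y))
18*x(-27, c(-3, -1*3)) = 18*(-1*3 - 27*√(-1 - 1*3 - 27)) = 18*(-3 - 27*√(-1 - 3 - 27)) = 18*(-3 - 27*I*√31) = -54 - 486*I*√31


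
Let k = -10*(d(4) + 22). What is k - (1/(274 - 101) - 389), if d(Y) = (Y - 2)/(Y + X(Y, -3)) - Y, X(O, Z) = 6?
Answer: 35810/173 ≈ 206.99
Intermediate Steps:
d(Y) = -Y + (-2 + Y)/(6 + Y) (d(Y) = (Y - 2)/(Y + 6) - Y = (-2 + Y)/(6 + Y) - Y = -Y + (-2 + Y)/(6 + Y))
k = -182 (k = -10*((-2 - 1*4² - 5*4)/(6 + 4) + 22) = -10*((-2 - 1*16 - 20)/10 + 22) = -10*((-2 - 16 - 20)/10 + 22) = -10*((⅒)*(-38) + 22) = -10*(-19/5 + 22) = -10*91/5 = -182)
k - (1/(274 - 101) - 389) = -182 - (1/(274 - 101) - 389) = -182 - (1/173 - 389) = -182 - 1*(-67296/173) = -182 + 67296/173 = 35810/173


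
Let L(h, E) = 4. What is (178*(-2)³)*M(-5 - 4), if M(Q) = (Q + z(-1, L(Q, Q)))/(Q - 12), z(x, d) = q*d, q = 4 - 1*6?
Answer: -24208/21 ≈ -1152.8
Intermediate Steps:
q = -2 (q = 4 - 6 = -2)
z(x, d) = -2*d
M(Q) = (-8 + Q)/(-12 + Q) (M(Q) = (Q - 2*4)/(Q - 12) = (Q - 8)/(-12 + Q) = (-8 + Q)/(-12 + Q))
(178*(-2)³)*M(-5 - 4) = (178*(-2)³)*((-8 + (-5 - 4))/(-12 + (-5 - 4))) = (178*(-8))*((-8 - 9)/(-12 - 9)) = -1424*(-17)/(-21) = -(-1424)*(-17)/21 = -1424*17/21 = -24208/21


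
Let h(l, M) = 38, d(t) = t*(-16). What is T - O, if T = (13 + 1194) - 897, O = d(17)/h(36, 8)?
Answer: 6026/19 ≈ 317.16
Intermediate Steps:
d(t) = -16*t
O = -136/19 (O = -16*17/38 = -272*1/38 = -136/19 ≈ -7.1579)
T = 310 (T = 1207 - 897 = 310)
T - O = 310 - 1*(-136/19) = 310 + 136/19 = 6026/19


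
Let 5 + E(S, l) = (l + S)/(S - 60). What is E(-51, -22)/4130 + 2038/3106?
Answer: 233195812/355970895 ≈ 0.65510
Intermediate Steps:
E(S, l) = -5 + (S + l)/(-60 + S) (E(S, l) = -5 + (l + S)/(S - 60) = -5 + (S + l)/(-60 + S))
E(-51, -22)/4130 + 2038/3106 = ((300 - 22 - 4*(-51))/(-60 - 51))/4130 + 2038/3106 = ((300 - 22 + 204)/(-111))*(1/4130) + 2038*(1/3106) = -1/111*482*(1/4130) + 1019/1553 = -482/111*1/4130 + 1019/1553 = -241/229215 + 1019/1553 = 233195812/355970895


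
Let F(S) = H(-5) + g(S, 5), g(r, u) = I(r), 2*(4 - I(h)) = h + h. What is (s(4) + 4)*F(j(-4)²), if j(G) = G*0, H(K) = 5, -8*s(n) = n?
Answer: 63/2 ≈ 31.500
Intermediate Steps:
s(n) = -n/8
j(G) = 0
I(h) = 4 - h (I(h) = 4 - (h + h)/2 = 4 - h)
g(r, u) = 4 - r
F(S) = 9 - S (F(S) = 5 + (4 - S) = 9 - S)
(s(4) + 4)*F(j(-4)²) = (-⅛*4 + 4)*(9 - 1*0²) = (-½ + 4)*(9 - 1*0) = 7*(9 + 0)/2 = (7/2)*9 = 63/2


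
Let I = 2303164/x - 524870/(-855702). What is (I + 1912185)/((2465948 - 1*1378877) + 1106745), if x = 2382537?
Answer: 324871206084714959/372718675718214732 ≈ 0.87163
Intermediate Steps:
I = 536890706053/339790279329 (I = 2303164/2382537 - 524870/(-855702) = 2303164*(1/2382537) - 524870*(-1/855702) = 2303164/2382537 + 262435/427851 = 536890706053/339790279329 ≈ 1.5801)
(I + 1912185)/((2465948 - 1*1378877) + 1106745) = (536890706053/339790279329 + 1912185)/((2465948 - 1*1378877) + 1106745) = 649742412169429918/(339790279329*((2465948 - 1378877) + 1106745)) = 649742412169429918/(339790279329*(1087071 + 1106745)) = (649742412169429918/339790279329)/2193816 = (649742412169429918/339790279329)*(1/2193816) = 324871206084714959/372718675718214732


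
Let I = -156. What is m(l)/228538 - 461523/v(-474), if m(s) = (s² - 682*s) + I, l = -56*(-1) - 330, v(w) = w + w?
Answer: 17620619733/36109004 ≈ 487.98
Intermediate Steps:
v(w) = 2*w
l = -274 (l = 56 - 330 = -274)
m(s) = -156 + s² - 682*s (m(s) = (s² - 682*s) - 156 = -156 + s² - 682*s)
m(l)/228538 - 461523/v(-474) = (-156 + (-274)² - 682*(-274))/228538 - 461523/(2*(-474)) = (-156 + 75076 + 186868)*(1/228538) - 461523/(-948) = 261788*(1/228538) - 461523*(-1/948) = 130894/114269 + 153841/316 = 17620619733/36109004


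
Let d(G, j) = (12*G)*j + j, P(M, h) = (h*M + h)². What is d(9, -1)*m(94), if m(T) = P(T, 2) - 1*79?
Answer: -3926289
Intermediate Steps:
P(M, h) = (h + M*h)² (P(M, h) = (M*h + h)² = (h + M*h)²)
m(T) = -79 + 4*(1 + T)² (m(T) = 2²*(1 + T)² - 1*79 = 4*(1 + T)² - 79 = -79 + 4*(1 + T)²)
d(G, j) = j + 12*G*j (d(G, j) = 12*G*j + j = j + 12*G*j)
d(9, -1)*m(94) = (-(1 + 12*9))*(-79 + 4*(1 + 94)²) = (-(1 + 108))*(-79 + 4*95²) = (-1*109)*(-79 + 4*9025) = -109*(-79 + 36100) = -109*36021 = -3926289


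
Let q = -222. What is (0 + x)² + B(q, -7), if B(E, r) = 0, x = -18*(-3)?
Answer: 2916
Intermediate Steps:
x = 54
(0 + x)² + B(q, -7) = (0 + 54)² + 0 = 54² + 0 = 2916 + 0 = 2916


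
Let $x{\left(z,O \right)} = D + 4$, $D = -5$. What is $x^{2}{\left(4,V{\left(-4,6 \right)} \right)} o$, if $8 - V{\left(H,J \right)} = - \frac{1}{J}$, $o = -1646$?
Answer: $-1646$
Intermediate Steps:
$V{\left(H,J \right)} = 8 + \frac{1}{J}$ ($V{\left(H,J \right)} = 8 - - \frac{1}{J} = 8 + \frac{1}{J}$)
$x{\left(z,O \right)} = -1$ ($x{\left(z,O \right)} = -5 + 4 = -1$)
$x^{2}{\left(4,V{\left(-4,6 \right)} \right)} o = \left(-1\right)^{2} \left(-1646\right) = 1 \left(-1646\right) = -1646$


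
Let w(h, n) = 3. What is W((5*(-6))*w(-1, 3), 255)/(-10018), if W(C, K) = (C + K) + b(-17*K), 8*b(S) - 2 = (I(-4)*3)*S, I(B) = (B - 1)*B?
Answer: 129389/40072 ≈ 3.2289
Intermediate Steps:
I(B) = B*(-1 + B) (I(B) = (-1 + B)*B = B*(-1 + B))
b(S) = ¼ + 15*S/2 (b(S) = ¼ + ((-4*(-1 - 4)*3)*S)/8 = ¼ + ((-4*(-5)*3)*S)/8 = ¼ + ((20*3)*S)/8 = ¼ + (60*S)/8 = ¼ + 15*S/2)
W(C, K) = ¼ + C - 253*K/2 (W(C, K) = (C + K) + (¼ + 15*(-17*K)/2) = (C + K) + (¼ - 255*K/2) = ¼ + C - 253*K/2)
W((5*(-6))*w(-1, 3), 255)/(-10018) = (¼ + (5*(-6))*3 - 253/2*255)/(-10018) = (¼ - 30*3 - 64515/2)*(-1/10018) = (¼ - 90 - 64515/2)*(-1/10018) = -129389/4*(-1/10018) = 129389/40072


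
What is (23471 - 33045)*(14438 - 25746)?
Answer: 108262792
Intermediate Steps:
(23471 - 33045)*(14438 - 25746) = -9574*(-11308) = 108262792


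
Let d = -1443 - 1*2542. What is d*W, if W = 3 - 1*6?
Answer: 11955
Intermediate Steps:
d = -3985 (d = -1443 - 2542 = -3985)
W = -3 (W = 3 - 6 = -3)
d*W = -3985*(-3) = 11955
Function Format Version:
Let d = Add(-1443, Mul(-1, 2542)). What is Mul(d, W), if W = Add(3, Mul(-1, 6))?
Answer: 11955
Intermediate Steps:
d = -3985 (d = Add(-1443, -2542) = -3985)
W = -3 (W = Add(3, -6) = -3)
Mul(d, W) = Mul(-3985, -3) = 11955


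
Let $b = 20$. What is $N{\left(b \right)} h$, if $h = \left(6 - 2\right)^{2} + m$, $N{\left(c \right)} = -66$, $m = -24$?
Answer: $528$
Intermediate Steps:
$h = -8$ ($h = \left(6 - 2\right)^{2} - 24 = 4^{2} - 24 = 16 - 24 = -8$)
$N{\left(b \right)} h = \left(-66\right) \left(-8\right) = 528$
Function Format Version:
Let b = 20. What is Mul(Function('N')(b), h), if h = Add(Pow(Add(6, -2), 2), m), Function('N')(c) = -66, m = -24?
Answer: 528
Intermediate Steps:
h = -8 (h = Add(Pow(Add(6, -2), 2), -24) = Add(Pow(4, 2), -24) = Add(16, -24) = -8)
Mul(Function('N')(b), h) = Mul(-66, -8) = 528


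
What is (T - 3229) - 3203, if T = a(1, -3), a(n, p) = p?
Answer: -6435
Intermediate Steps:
T = -3
(T - 3229) - 3203 = (-3 - 3229) - 3203 = -3232 - 3203 = -6435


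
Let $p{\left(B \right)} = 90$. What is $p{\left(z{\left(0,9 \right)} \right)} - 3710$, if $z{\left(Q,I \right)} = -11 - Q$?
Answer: $-3620$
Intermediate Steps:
$p{\left(z{\left(0,9 \right)} \right)} - 3710 = 90 - 3710 = -3620$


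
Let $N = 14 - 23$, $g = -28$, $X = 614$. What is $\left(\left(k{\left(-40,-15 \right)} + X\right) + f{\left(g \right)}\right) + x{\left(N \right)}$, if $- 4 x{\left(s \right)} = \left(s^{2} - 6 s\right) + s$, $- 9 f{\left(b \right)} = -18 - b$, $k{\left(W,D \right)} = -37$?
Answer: $\frac{9799}{18} \approx 544.39$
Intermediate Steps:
$N = -9$ ($N = 14 - 23 = -9$)
$f{\left(b \right)} = 2 + \frac{b}{9}$ ($f{\left(b \right)} = - \frac{-18 - b}{9} = 2 + \frac{b}{9}$)
$x{\left(s \right)} = - \frac{s^{2}}{4} + \frac{5 s}{4}$ ($x{\left(s \right)} = - \frac{\left(s^{2} - 6 s\right) + s}{4} = - \frac{s^{2} - 5 s}{4} = - \frac{s^{2}}{4} + \frac{5 s}{4}$)
$\left(\left(k{\left(-40,-15 \right)} + X\right) + f{\left(g \right)}\right) + x{\left(N \right)} = \left(\left(-37 + 614\right) + \left(2 + \frac{1}{9} \left(-28\right)\right)\right) + \frac{1}{4} \left(-9\right) \left(5 - -9\right) = \left(577 + \left(2 - \frac{28}{9}\right)\right) + \frac{1}{4} \left(-9\right) \left(5 + 9\right) = \left(577 - \frac{10}{9}\right) + \frac{1}{4} \left(-9\right) 14 = \frac{5183}{9} - \frac{63}{2} = \frac{9799}{18}$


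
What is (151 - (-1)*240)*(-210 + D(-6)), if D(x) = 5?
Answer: -80155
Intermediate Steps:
(151 - (-1)*240)*(-210 + D(-6)) = (151 - (-1)*240)*(-210 + 5) = (151 - 1*(-240))*(-205) = (151 + 240)*(-205) = 391*(-205) = -80155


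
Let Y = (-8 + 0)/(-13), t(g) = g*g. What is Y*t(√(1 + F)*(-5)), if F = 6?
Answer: 1400/13 ≈ 107.69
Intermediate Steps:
t(g) = g²
Y = 8/13 (Y = -8*(-1/13) = 8/13 ≈ 0.61539)
Y*t(√(1 + F)*(-5)) = 8*(√(1 + 6)*(-5))²/13 = 8*(√7*(-5))²/13 = 8*(-5*√7)²/13 = (8/13)*175 = 1400/13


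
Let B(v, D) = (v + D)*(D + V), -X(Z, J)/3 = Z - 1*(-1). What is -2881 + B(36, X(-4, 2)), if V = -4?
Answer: -2656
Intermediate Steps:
X(Z, J) = -3 - 3*Z (X(Z, J) = -3*(Z - 1*(-1)) = -3*(Z + 1) = -3*(1 + Z) = -3 - 3*Z)
B(v, D) = (-4 + D)*(D + v) (B(v, D) = (v + D)*(D - 4) = (D + v)*(-4 + D) = (-4 + D)*(D + v))
-2881 + B(36, X(-4, 2)) = -2881 + ((-3 - 3*(-4))**2 - 4*(-3 - 3*(-4)) - 4*36 + (-3 - 3*(-4))*36) = -2881 + ((-3 + 12)**2 - 4*(-3 + 12) - 144 + (-3 + 12)*36) = -2881 + (9**2 - 4*9 - 144 + 9*36) = -2881 + (81 - 36 - 144 + 324) = -2881 + 225 = -2656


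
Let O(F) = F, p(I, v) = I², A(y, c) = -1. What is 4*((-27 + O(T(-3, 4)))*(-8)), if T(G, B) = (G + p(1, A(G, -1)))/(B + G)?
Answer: 928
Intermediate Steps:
T(G, B) = (1 + G)/(B + G) (T(G, B) = (G + 1²)/(B + G) = (G + 1)/(B + G) = (1 + G)/(B + G))
4*((-27 + O(T(-3, 4)))*(-8)) = 4*((-27 + (1 - 3)/(4 - 3))*(-8)) = 4*((-27 - 2/1)*(-8)) = 4*((-27 + 1*(-2))*(-8)) = 4*((-27 - 2)*(-8)) = 4*(-29*(-8)) = 4*232 = 928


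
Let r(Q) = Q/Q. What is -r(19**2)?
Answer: -1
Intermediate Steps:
r(Q) = 1
-r(19**2) = -1*1 = -1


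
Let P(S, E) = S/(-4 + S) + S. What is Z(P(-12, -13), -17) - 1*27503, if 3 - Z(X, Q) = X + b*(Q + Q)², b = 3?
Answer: -123827/4 ≈ -30957.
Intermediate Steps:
P(S, E) = S + S/(-4 + S)
Z(X, Q) = 3 - X - 12*Q² (Z(X, Q) = 3 - (X + 3*(Q + Q)²) = 3 - (X + 3*(2*Q)²) = 3 - (X + 3*(4*Q²)) = 3 - (X + 12*Q²) = 3 + (-X - 12*Q²) = 3 - X - 12*Q²)
Z(P(-12, -13), -17) - 1*27503 = (3 - (-12)*(-3 - 12)/(-4 - 12) - 12*(-17)²) - 1*27503 = (3 - (-12)*(-15)/(-16) - 12*289) - 27503 = (3 - (-12)*(-1)*(-15)/16 - 3468) - 27503 = (3 - 1*(-45/4) - 3468) - 27503 = (3 + 45/4 - 3468) - 27503 = -13815/4 - 27503 = -123827/4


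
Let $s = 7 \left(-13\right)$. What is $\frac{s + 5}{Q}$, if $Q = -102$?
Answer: $\frac{43}{51} \approx 0.84314$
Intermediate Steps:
$s = -91$
$\frac{s + 5}{Q} = \frac{-91 + 5}{-102} = \left(-86\right) \left(- \frac{1}{102}\right) = \frac{43}{51}$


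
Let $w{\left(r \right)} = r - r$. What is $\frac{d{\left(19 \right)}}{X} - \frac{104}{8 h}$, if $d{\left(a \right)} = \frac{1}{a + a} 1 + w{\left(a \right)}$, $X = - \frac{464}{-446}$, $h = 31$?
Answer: $- \frac{107695}{273296} \approx -0.39406$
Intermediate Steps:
$w{\left(r \right)} = 0$
$X = \frac{232}{223}$ ($X = \left(-464\right) \left(- \frac{1}{446}\right) = \frac{232}{223} \approx 1.0404$)
$d{\left(a \right)} = \frac{1}{2 a}$ ($d{\left(a \right)} = \frac{1}{a + a} 1 + 0 = \frac{1}{2 a} 1 + 0 = \frac{1}{2 a} + 0 = \frac{1}{2 a}$)
$\frac{d{\left(19 \right)}}{X} - \frac{104}{8 h} = \frac{\frac{1}{2} \cdot \frac{1}{19}}{\frac{232}{223}} - \frac{104}{8 \cdot 31} = \frac{1}{2} \cdot \frac{1}{19} \cdot \frac{223}{232} - \frac{104}{248} = \frac{1}{38} \cdot \frac{223}{232} - \frac{13}{31} = \frac{223}{8816} - \frac{13}{31} = - \frac{107695}{273296}$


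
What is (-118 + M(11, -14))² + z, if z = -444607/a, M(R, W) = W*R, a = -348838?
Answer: 25808875199/348838 ≈ 73985.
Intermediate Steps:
M(R, W) = R*W
z = 444607/348838 (z = -444607/(-348838) = -444607*(-1/348838) = 444607/348838 ≈ 1.2745)
(-118 + M(11, -14))² + z = (-118 + 11*(-14))² + 444607/348838 = (-118 - 154)² + 444607/348838 = (-272)² + 444607/348838 = 73984 + 444607/348838 = 25808875199/348838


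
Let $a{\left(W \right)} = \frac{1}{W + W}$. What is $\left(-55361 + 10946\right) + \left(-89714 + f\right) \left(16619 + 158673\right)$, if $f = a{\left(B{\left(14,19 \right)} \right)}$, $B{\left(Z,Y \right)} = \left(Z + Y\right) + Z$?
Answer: $- \frac{739130884795}{47} \approx -1.5726 \cdot 10^{10}$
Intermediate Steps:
$B{\left(Z,Y \right)} = Y + 2 Z$ ($B{\left(Z,Y \right)} = \left(Y + Z\right) + Z = Y + 2 Z$)
$a{\left(W \right)} = \frac{1}{2 W}$
$f = \frac{1}{94}$ ($f = \frac{1}{2 \left(19 + 2 \cdot 14\right)} = \frac{1}{2 \left(19 + 28\right)} = \frac{1}{2 \cdot 47} = \frac{1}{2} \cdot \frac{1}{47} = \frac{1}{94} \approx 0.010638$)
$\left(-55361 + 10946\right) + \left(-89714 + f\right) \left(16619 + 158673\right) = \left(-55361 + 10946\right) + \left(-89714 + \frac{1}{94}\right) \left(16619 + 158673\right) = -44415 - \frac{739128797290}{47} = - \frac{739130884795}{47}$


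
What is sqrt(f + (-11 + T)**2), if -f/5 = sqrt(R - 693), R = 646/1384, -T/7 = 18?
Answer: sqrt(2246949604 - 1730*I*sqrt(82907309))/346 ≈ 137.0 - 0.48022*I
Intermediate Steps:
T = -126 (T = -7*18 = -126)
R = 323/692 (R = 646*(1/1384) = 323/692 ≈ 0.46676)
f = -5*I*sqrt(82907309)/346 (f = -5*sqrt(323/692 - 693) = -5*I*sqrt(82907309)/346 ≈ -131.58*I)
sqrt(f + (-11 + T)**2) = sqrt(-5*I*sqrt(82907309)/346 + (-11 - 126)**2) = sqrt(-5*I*sqrt(82907309)/346 + (-137)**2) = sqrt(-5*I*sqrt(82907309)/346 + 18769) = sqrt(18769 - 5*I*sqrt(82907309)/346)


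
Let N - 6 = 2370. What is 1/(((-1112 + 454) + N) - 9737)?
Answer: -1/8019 ≈ -0.00012470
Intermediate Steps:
N = 2376 (N = 6 + 2370 = 2376)
1/(((-1112 + 454) + N) - 9737) = 1/(((-1112 + 454) + 2376) - 9737) = 1/((-658 + 2376) - 9737) = 1/(1718 - 9737) = 1/(-8019) = -1/8019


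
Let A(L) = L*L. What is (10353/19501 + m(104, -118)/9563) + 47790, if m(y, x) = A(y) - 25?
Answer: 8912573971800/186488063 ≈ 47792.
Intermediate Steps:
A(L) = L²
m(y, x) = -25 + y² (m(y, x) = y² - 25 = -25 + y²)
(10353/19501 + m(104, -118)/9563) + 47790 = (10353/19501 + (-25 + 104²)/9563) + 47790 = (10353*(1/19501) + (-25 + 10816)*(1/9563)) + 47790 = (10353/19501 + 10791*(1/9563)) + 47790 = (10353/19501 + 10791/9563) + 47790 = 309441030/186488063 + 47790 = 8912573971800/186488063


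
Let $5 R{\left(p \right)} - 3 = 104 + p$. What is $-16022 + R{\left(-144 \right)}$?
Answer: $- \frac{80147}{5} \approx -16029.0$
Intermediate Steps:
$R{\left(p \right)} = \frac{107}{5} + \frac{p}{5}$ ($R{\left(p \right)} = \frac{3}{5} + \frac{104 + p}{5} = \frac{3}{5} + \left(\frac{104}{5} + \frac{p}{5}\right) = \frac{107}{5} + \frac{p}{5}$)
$-16022 + R{\left(-144 \right)} = -16022 + \left(\frac{107}{5} + \frac{1}{5} \left(-144\right)\right) = -16022 + \left(\frac{107}{5} - \frac{144}{5}\right) = -16022 - \frac{37}{5} = - \frac{80147}{5}$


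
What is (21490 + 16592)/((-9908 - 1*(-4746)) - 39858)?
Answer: -19041/22510 ≈ -0.84589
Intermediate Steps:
(21490 + 16592)/((-9908 - 1*(-4746)) - 39858) = 38082/((-9908 + 4746) - 39858) = 38082/(-5162 - 39858) = 38082/(-45020) = 38082*(-1/45020) = -19041/22510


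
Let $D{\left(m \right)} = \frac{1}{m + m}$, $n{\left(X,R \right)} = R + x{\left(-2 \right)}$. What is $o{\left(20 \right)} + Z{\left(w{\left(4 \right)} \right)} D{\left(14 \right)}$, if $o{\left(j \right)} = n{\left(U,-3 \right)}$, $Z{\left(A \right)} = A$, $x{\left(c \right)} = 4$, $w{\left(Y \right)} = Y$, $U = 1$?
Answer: $\frac{8}{7} \approx 1.1429$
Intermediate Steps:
$n{\left(X,R \right)} = 4 + R$ ($n{\left(X,R \right)} = R + 4 = 4 + R$)
$o{\left(j \right)} = 1$ ($o{\left(j \right)} = 4 - 3 = 1$)
$D{\left(m \right)} = \frac{1}{2 m}$
$o{\left(20 \right)} + Z{\left(w{\left(4 \right)} \right)} D{\left(14 \right)} = 1 + 4 \frac{1}{2 \cdot 14} = 1 + 4 \cdot \frac{1}{2} \cdot \frac{1}{14} = 1 + 4 \cdot \frac{1}{28} = 1 + \frac{1}{7} = \frac{8}{7}$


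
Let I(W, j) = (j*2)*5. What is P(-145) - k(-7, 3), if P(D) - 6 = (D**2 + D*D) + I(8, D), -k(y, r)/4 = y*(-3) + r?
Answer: 40702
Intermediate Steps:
I(W, j) = 10*j (I(W, j) = (2*j)*5 = 10*j)
k(y, r) = -4*r + 12*y (k(y, r) = -4*(y*(-3) + r) = -4*(-3*y + r) = -4*(r - 3*y) = -4*r + 12*y)
P(D) = 6 + 2*D**2 + 10*D (P(D) = 6 + ((D**2 + D*D) + 10*D) = 6 + ((D**2 + D**2) + 10*D) = 6 + (2*D**2 + 10*D) = 6 + 2*D**2 + 10*D)
P(-145) - k(-7, 3) = (6 + 2*(-145)**2 + 10*(-145)) - (-4*3 + 12*(-7)) = (6 + 2*21025 - 1450) - (-12 - 84) = (6 + 42050 - 1450) - 1*(-96) = 40606 + 96 = 40702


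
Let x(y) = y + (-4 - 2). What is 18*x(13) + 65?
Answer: 191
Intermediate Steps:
x(y) = -6 + y (x(y) = y - 6 = -6 + y)
18*x(13) + 65 = 18*(-6 + 13) + 65 = 18*7 + 65 = 126 + 65 = 191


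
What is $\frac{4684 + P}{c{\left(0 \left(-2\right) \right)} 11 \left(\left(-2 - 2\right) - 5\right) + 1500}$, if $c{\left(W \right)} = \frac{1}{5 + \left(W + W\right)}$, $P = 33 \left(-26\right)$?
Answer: $\frac{19130}{7401} \approx 2.5848$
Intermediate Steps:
$P = -858$
$c{\left(W \right)} = \frac{1}{5 + 2 W}$
$\frac{4684 + P}{c{\left(0 \left(-2\right) \right)} 11 \left(\left(-2 - 2\right) - 5\right) + 1500} = \frac{4684 - 858}{\frac{1}{5 + 2 \cdot 0 \left(-2\right)} 11 \left(\left(-2 - 2\right) - 5\right) + 1500} = \frac{3826}{\frac{1}{5 + 2 \cdot 0} \cdot 11 \left(-4 - 5\right) + 1500} = \frac{3826}{\frac{1}{5 + 0} \cdot 11 \left(-9\right) + 1500} = \frac{3826}{\frac{1}{5} \cdot 11 \left(-9\right) + 1500} = \frac{3826}{\frac{11}{5} \left(-9\right) + 1500} = \frac{3826}{- \frac{99}{5} + 1500} = \frac{3826}{\frac{7401}{5}} = 3826 \cdot \frac{5}{7401} = \frac{19130}{7401}$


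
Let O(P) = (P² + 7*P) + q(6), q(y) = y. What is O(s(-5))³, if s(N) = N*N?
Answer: 523606616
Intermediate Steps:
s(N) = N²
O(P) = 6 + P² + 7*P (O(P) = (P² + 7*P) + 6 = 6 + P² + 7*P)
O(s(-5))³ = (6 + ((-5)²)² + 7*(-5)²)³ = (6 + 25² + 7*25)³ = (6 + 625 + 175)³ = 806³ = 523606616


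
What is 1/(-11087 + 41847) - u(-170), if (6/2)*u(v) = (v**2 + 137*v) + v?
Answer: -167334397/92280 ≈ -1813.3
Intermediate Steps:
u(v) = 46*v + v**2/3 (u(v) = ((v**2 + 137*v) + v)/3 = (v**2 + 138*v)/3 = 46*v + v**2/3)
1/(-11087 + 41847) - u(-170) = 1/(-11087 + 41847) - (-170)*(138 - 170)/3 = 1/30760 - (-170)*(-32)/3 = 1/30760 - 1*5440/3 = 1/30760 - 5440/3 = -167334397/92280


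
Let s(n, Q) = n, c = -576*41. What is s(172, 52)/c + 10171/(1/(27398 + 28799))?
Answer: 3374606472005/5904 ≈ 5.7158e+8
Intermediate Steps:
c = -23616
s(172, 52)/c + 10171/(1/(27398 + 28799)) = 172/(-23616) + 10171/(1/(27398 + 28799)) = 172*(-1/23616) + 10171/(1/56197) = -43/5904 + 10171/(1/56197) = -43/5904 + 10171*56197 = -43/5904 + 571579687 = 3374606472005/5904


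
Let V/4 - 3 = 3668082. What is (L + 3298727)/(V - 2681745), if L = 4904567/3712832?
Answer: 4082541356477/14839688271680 ≈ 0.27511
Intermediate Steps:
V = 14672340 (V = 12 + 4*3668082 = 12 + 14672328 = 14672340)
L = 4904567/3712832 (L = 4904567*(1/3712832) = 4904567/3712832 ≈ 1.3210)
(L + 3298727)/(V - 2681745) = (4904567/3712832 + 3298727)/(14672340 - 2681745) = (12247624069431/3712832)/11990595 = (12247624069431/3712832)*(1/11990595) = 4082541356477/14839688271680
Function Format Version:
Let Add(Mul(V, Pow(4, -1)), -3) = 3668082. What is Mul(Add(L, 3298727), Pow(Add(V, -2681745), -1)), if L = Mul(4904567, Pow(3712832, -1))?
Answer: Rational(4082541356477, 14839688271680) ≈ 0.27511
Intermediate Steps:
V = 14672340 (V = Add(12, Mul(4, 3668082)) = Add(12, 14672328) = 14672340)
L = Rational(4904567, 3712832) (L = Mul(4904567, Rational(1, 3712832)) = Rational(4904567, 3712832) ≈ 1.3210)
Mul(Add(L, 3298727), Pow(Add(V, -2681745), -1)) = Mul(Add(Rational(4904567, 3712832), 3298727), Pow(Add(14672340, -2681745), -1)) = Mul(Rational(12247624069431, 3712832), Pow(11990595, -1)) = Mul(Rational(12247624069431, 3712832), Rational(1, 11990595)) = Rational(4082541356477, 14839688271680)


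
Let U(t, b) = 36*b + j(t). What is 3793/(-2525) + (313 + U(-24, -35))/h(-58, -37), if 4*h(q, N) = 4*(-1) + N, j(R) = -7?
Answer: 9479887/103525 ≈ 91.571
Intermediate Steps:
U(t, b) = -7 + 36*b (U(t, b) = 36*b - 7 = -7 + 36*b)
h(q, N) = -1 + N/4 (h(q, N) = (4*(-1) + N)/4 = (-4 + N)/4 = -1 + N/4)
3793/(-2525) + (313 + U(-24, -35))/h(-58, -37) = 3793/(-2525) + (313 + (-7 + 36*(-35)))/(-1 + (1/4)*(-37)) = 3793*(-1/2525) + (313 + (-7 - 1260))/(-1 - 37/4) = -3793/2525 + (313 - 1267)/(-41/4) = -3793/2525 - 954*(-4/41) = -3793/2525 + 3816/41 = 9479887/103525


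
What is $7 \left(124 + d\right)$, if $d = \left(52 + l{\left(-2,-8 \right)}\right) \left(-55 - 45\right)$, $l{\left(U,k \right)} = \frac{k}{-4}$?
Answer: $-36932$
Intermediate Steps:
$l{\left(U,k \right)} = - \frac{k}{4}$ ($l{\left(U,k \right)} = k \left(- \frac{1}{4}\right) = - \frac{k}{4}$)
$d = -5400$ ($d = \left(52 - -2\right) \left(-55 - 45\right) = \left(52 + 2\right) \left(-100\right) = 54 \left(-100\right) = -5400$)
$7 \left(124 + d\right) = 7 \left(124 - 5400\right) = 7 \left(-5276\right) = -36932$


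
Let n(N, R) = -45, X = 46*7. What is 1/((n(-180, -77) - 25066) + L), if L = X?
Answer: -1/24789 ≈ -4.0340e-5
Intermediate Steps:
X = 322
L = 322
1/((n(-180, -77) - 25066) + L) = 1/((-45 - 25066) + 322) = 1/(-25111 + 322) = 1/(-24789) = -1/24789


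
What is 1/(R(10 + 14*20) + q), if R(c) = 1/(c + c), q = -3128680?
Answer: -580/1814634399 ≈ -3.1962e-7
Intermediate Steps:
R(c) = 1/(2*c)
1/(R(10 + 14*20) + q) = 1/(1/(2*(10 + 14*20)) - 3128680) = 1/(1/(2*(10 + 280)) - 3128680) = 1/((1/2)/290 - 3128680) = 1/((1/2)*(1/290) - 3128680) = 1/(1/580 - 3128680) = 1/(-1814634399/580) = -580/1814634399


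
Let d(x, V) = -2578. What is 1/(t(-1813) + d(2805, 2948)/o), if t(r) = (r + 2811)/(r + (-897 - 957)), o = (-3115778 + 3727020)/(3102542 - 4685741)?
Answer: 1120712207/7483101445079 ≈ 0.00014977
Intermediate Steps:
o = -611242/1583199 (o = 611242/(-1583199) = 611242*(-1/1583199) = -611242/1583199 ≈ -0.38608)
t(r) = (2811 + r)/(-1854 + r) (t(r) = (2811 + r)/(r - 1854) = (2811 + r)/(-1854 + r))
1/(t(-1813) + d(2805, 2948)/o) = 1/((2811 - 1813)/(-1854 - 1813) - 2578/(-611242/1583199)) = 1/(998/(-3667) - 2578*(-1583199/611242)) = 1/(-1/3667*998 + 2040743511/305621) = 1/(-998/3667 + 2040743511/305621) = 1/(7483101445079/1120712207) = 1120712207/7483101445079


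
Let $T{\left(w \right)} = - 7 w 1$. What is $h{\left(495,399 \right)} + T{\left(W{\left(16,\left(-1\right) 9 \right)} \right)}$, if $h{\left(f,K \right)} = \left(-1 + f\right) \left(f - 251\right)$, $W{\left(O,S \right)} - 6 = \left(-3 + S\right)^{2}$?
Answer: $119486$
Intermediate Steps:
$W{\left(O,S \right)} = 6 + \left(-3 + S\right)^{2}$
$T{\left(w \right)} = - 7 w$
$h{\left(f,K \right)} = \left(-1 + f\right) \left(-251 + f\right)$
$h{\left(495,399 \right)} + T{\left(W{\left(16,\left(-1\right) 9 \right)} \right)} = \left(251 + 495^{2} - 124740\right) - 7 \left(6 + \left(-3 - 9\right)^{2}\right) = \left(251 + 245025 - 124740\right) - 7 \left(6 + \left(-3 - 9\right)^{2}\right) = 120536 - 7 \left(6 + \left(-12\right)^{2}\right) = 120536 - 7 \left(6 + 144\right) = 120536 - 1050 = 119486$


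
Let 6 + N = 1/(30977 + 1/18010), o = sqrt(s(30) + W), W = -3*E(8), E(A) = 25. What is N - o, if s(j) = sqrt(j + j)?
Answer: -3347356616/557895771 - I*sqrt(75 - 2*sqrt(15)) ≈ -6.0 - 8.2009*I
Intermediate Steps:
s(j) = sqrt(2)*sqrt(j) (s(j) = sqrt(2*j) = sqrt(2)*sqrt(j))
W = -75 (W = -3*25 = -75)
o = sqrt(-75 + 2*sqrt(15)) (o = sqrt(sqrt(2)*sqrt(30) - 75) = sqrt(2*sqrt(15) - 75) = sqrt(-75 + 2*sqrt(15)) ≈ 8.2009*I)
N = -3347356616/557895771 (N = -6 + 1/(30977 + 1/18010) = -6 + 1/(557895771/18010) = -6 + 18010/557895771 = -3347356616/557895771 ≈ -6.0000)
N - o = -3347356616/557895771 - sqrt(-75 + 2*sqrt(15))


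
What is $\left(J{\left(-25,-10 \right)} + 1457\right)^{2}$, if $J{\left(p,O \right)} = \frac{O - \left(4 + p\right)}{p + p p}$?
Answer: $\frac{764244872521}{360000} \approx 2.1229 \cdot 10^{6}$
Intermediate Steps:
$J{\left(p,O \right)} = \frac{-4 + O - p}{p + p^{2}}$
$\left(J{\left(-25,-10 \right)} + 1457\right)^{2} = \left(\frac{-4 - 10 - -25}{\left(-25\right) \left(1 - 25\right)} + 1457\right)^{2} = \left(- \frac{-4 - 10 + 25}{25 \left(-24\right)} + 1457\right)^{2} = \left(\left(- \frac{1}{25}\right) \left(- \frac{1}{24}\right) 11 + 1457\right)^{2} = \left(\frac{11}{600} + 1457\right)^{2} = \left(\frac{874211}{600}\right)^{2} = \frac{764244872521}{360000}$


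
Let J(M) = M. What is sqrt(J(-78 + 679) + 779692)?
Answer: sqrt(780293) ≈ 883.34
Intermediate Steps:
sqrt(J(-78 + 679) + 779692) = sqrt((-78 + 679) + 779692) = sqrt(601 + 779692) = sqrt(780293)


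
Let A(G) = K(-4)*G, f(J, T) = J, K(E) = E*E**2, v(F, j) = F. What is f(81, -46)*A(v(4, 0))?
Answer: -20736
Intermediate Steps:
K(E) = E**3
A(G) = -64*G (A(G) = (-4)**3*G = -64*G)
f(81, -46)*A(v(4, 0)) = 81*(-64*4) = 81*(-256) = -20736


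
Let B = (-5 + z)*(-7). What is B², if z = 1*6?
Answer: 49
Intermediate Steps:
z = 6
B = -7 (B = (-5 + 6)*(-7) = 1*(-7) = -7)
B² = (-7)² = 49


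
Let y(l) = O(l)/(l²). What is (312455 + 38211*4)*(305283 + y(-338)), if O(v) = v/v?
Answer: 16228117388209847/114244 ≈ 1.4205e+11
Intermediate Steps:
O(v) = 1
y(l) = l⁻² (y(l) = 1/l² = l⁻²)
(312455 + 38211*4)*(305283 + y(-338)) = (312455 + 38211*4)*(305283 + (-338)⁻²) = (312455 + 152844)*(305283 + 1/114244) = 465299*(34876751053/114244) = 16228117388209847/114244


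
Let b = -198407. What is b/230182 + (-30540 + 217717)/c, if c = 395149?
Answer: -35315551429/90956187118 ≈ -0.38827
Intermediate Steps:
b/230182 + (-30540 + 217717)/c = -198407/230182 + (-30540 + 217717)/395149 = -198407*1/230182 + 187177*(1/395149) = -198407/230182 + 187177/395149 = -35315551429/90956187118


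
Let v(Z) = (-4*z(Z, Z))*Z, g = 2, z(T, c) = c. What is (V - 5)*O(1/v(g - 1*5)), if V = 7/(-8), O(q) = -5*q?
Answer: -235/288 ≈ -0.81597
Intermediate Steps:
v(Z) = -4*Z² (v(Z) = (-4*Z)*Z = -4*Z²)
V = -7/8 (V = 7*(-⅛) = -7/8 ≈ -0.87500)
(V - 5)*O(1/v(g - 1*5)) = (-7/8 - 5)*(-5*(-1/(4*(2 - 1*5)²))) = -(-235)/(8*((-4*(2 - 5)²))) = -(-235)/(8*((-4*(-3)²))) = -(-235)/(8*((-4*9))) = -(-235)/(8*(-36)) = -(-235)*(-1)/(8*36) = -47/8*5/36 = -235/288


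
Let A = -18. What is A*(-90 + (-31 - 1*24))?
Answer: 2610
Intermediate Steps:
A*(-90 + (-31 - 1*24)) = -18*(-90 + (-31 - 1*24)) = -18*(-90 + (-31 - 24)) = -18*(-90 - 55) = -18*(-145) = 2610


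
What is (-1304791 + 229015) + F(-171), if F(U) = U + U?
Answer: -1076118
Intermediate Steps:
F(U) = 2*U
(-1304791 + 229015) + F(-171) = (-1304791 + 229015) + 2*(-171) = -1075776 - 342 = -1076118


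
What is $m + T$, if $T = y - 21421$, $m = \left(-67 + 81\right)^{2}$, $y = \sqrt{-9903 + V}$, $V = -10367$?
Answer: $-21225 + i \sqrt{20270} \approx -21225.0 + 142.37 i$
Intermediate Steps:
$y = i \sqrt{20270}$ ($y = \sqrt{-9903 - 10367} = \sqrt{-20270} = i \sqrt{20270} \approx 142.37 i$)
$m = 196$ ($m = 14^{2} = 196$)
$T = -21421 + i \sqrt{20270}$ ($T = i \sqrt{20270} - 21421 = -21421 + i \sqrt{20270} \approx -21421.0 + 142.37 i$)
$m + T = 196 - \left(21421 - i \sqrt{20270}\right) = -21225 + i \sqrt{20270}$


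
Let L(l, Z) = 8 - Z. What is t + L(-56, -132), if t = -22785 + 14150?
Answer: -8495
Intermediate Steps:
t = -8635
t + L(-56, -132) = -8635 + (8 - 1*(-132)) = -8635 + (8 + 132) = -8635 + 140 = -8495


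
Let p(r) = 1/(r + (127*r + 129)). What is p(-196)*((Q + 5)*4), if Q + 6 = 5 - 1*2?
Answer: -8/24959 ≈ -0.00032053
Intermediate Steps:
Q = -3 (Q = -6 + (5 - 1*2) = -6 + (5 - 2) = -6 + 3 = -3)
p(r) = 1/(129 + 128*r) (p(r) = 1/(r + (129 + 127*r)) = 1/(129 + 128*r))
p(-196)*((Q + 5)*4) = ((-3 + 5)*4)/(129 + 128*(-196)) = (2*4)/(129 - 25088) = 8/(-24959) = -1/24959*8 = -8/24959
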